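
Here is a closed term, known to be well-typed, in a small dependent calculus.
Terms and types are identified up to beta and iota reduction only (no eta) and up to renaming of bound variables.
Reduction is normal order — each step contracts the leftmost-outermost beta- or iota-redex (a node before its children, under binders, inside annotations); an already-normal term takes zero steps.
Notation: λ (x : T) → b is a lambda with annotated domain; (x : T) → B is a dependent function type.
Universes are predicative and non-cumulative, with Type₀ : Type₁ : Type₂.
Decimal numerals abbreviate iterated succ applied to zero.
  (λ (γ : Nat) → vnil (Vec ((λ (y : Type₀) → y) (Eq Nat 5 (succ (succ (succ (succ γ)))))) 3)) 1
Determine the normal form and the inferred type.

reduced normal form:
  vnil (Vec (Eq Nat 5 5) 3)
inferred type:
  Vec (Vec (Eq Nat 5 5) 3) 0


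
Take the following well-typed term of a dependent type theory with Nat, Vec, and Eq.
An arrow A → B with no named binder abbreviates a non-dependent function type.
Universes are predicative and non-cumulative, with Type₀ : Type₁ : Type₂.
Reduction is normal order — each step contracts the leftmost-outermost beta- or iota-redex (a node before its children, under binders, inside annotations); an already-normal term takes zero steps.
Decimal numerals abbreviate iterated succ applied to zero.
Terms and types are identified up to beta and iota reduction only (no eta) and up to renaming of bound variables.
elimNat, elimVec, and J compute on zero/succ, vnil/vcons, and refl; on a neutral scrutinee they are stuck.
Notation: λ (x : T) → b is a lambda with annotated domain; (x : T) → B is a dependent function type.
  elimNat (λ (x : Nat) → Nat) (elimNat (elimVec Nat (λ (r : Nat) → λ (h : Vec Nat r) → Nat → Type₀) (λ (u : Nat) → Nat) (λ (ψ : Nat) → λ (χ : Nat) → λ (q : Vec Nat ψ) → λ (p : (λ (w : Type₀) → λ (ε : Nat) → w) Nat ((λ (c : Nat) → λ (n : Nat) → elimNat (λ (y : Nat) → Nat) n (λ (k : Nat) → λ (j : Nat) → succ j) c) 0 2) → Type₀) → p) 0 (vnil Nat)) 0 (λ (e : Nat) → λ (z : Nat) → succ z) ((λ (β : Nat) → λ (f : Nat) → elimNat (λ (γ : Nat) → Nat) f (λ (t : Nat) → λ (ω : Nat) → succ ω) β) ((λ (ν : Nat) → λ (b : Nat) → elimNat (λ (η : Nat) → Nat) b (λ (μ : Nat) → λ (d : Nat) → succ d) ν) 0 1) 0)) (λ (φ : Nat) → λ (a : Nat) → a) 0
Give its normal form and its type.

resulting normal form:
  1
type:
  Nat


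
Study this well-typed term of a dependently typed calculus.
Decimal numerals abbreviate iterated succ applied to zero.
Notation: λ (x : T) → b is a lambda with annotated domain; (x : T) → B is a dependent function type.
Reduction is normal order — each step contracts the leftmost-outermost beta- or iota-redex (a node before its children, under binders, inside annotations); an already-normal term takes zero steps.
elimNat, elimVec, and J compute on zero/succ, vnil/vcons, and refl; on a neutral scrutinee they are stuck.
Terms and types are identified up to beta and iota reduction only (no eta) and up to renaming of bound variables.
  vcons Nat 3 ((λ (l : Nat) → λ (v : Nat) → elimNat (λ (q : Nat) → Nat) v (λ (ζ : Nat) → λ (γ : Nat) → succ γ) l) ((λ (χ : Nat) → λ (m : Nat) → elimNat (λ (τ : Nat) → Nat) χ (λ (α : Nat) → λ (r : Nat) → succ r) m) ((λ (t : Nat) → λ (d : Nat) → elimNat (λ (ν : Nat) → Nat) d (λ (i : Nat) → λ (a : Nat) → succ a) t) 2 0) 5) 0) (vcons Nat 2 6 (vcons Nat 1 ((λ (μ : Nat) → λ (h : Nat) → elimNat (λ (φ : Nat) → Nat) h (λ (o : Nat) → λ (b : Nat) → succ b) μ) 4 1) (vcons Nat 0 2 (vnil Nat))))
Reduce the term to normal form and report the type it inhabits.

resulting normal form:
  vcons Nat 3 7 (vcons Nat 2 6 (vcons Nat 1 5 (vcons Nat 0 2 (vnil Nat))))
inferred type:
  Vec Nat 4
observation: the leftmost-outermost redex is a beta-redex, and normalization takes 66 steps.


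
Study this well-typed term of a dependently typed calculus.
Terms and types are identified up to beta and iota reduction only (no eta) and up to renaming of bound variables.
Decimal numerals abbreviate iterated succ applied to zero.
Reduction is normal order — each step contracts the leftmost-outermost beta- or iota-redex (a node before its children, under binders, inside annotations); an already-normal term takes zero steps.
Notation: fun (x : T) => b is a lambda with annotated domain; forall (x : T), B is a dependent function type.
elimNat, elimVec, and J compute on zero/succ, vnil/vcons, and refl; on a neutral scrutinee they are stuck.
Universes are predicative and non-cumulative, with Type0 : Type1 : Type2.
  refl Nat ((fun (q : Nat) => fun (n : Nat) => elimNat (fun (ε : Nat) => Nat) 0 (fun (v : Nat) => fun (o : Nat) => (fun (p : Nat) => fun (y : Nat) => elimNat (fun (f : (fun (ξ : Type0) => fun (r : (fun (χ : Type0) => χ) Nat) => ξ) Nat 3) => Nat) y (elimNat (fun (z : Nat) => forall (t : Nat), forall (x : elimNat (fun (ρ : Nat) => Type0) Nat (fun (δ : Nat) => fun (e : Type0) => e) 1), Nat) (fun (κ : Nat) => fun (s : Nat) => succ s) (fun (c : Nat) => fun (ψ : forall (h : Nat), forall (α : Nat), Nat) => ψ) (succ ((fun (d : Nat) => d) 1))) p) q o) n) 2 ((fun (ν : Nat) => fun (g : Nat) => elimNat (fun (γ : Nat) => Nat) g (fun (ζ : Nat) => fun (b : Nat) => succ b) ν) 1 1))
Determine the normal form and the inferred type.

normal form:
  refl Nat 4
inferred type:
  Eq Nat 4 4
observation: reduction starts at a beta-redex, and 48 normal-order steps reach the normal form.


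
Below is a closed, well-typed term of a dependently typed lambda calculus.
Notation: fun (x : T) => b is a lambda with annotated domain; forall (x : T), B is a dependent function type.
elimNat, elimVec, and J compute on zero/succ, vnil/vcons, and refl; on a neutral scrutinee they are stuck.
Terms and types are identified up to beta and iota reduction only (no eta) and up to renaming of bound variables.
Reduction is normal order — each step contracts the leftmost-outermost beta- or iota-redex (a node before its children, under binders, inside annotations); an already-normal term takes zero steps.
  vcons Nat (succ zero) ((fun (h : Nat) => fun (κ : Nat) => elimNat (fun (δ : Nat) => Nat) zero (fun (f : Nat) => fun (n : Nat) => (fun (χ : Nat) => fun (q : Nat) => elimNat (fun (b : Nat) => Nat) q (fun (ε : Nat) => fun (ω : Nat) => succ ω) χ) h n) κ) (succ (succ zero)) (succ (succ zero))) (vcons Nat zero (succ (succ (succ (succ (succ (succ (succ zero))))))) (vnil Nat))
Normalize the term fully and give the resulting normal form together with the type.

reduced normal form:
  vcons Nat (succ zero) (succ (succ (succ (succ zero)))) (vcons Nat zero (succ (succ (succ (succ (succ (succ (succ zero))))))) (vnil Nat))
type:
  Vec Nat (succ (succ zero))
observation: contracting a beta-redex first, the term normalizes in 27 steps.


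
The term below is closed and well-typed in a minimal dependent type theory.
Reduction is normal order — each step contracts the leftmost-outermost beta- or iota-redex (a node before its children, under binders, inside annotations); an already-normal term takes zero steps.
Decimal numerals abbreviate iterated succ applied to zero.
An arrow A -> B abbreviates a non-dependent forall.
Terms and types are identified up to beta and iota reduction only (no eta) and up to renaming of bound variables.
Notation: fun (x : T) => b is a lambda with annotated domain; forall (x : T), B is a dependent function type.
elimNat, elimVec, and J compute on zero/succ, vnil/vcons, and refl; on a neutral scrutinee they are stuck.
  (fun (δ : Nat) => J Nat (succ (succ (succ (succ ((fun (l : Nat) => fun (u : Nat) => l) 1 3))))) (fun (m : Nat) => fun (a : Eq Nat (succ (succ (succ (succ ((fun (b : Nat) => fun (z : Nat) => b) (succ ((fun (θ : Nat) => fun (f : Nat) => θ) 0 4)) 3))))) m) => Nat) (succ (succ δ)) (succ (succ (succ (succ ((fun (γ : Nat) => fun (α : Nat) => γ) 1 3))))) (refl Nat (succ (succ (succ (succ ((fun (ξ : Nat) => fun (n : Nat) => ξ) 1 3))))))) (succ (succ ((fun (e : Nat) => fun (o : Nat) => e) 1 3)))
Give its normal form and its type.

resulting normal form:
  5
inferred type:
  Nat
observation: 4 normal-order steps normalize the term, beginning with a beta-redex.


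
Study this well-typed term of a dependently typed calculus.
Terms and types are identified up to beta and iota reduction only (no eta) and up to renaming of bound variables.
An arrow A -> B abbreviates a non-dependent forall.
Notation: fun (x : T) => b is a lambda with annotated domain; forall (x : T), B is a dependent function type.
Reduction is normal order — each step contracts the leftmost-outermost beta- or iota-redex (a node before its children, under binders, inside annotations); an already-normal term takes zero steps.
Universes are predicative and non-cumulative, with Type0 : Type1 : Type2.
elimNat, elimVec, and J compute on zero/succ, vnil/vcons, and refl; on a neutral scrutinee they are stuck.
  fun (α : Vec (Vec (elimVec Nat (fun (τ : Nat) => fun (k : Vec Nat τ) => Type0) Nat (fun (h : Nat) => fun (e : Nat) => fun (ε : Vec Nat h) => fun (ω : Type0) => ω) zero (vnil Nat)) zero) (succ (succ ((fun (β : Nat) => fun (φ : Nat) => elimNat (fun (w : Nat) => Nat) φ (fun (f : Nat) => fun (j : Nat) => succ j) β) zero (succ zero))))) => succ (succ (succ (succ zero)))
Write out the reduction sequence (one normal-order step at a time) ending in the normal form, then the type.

normal-order reduction:
  fun (α : Vec (Vec (elimVec Nat (fun (τ : Nat) => fun (k : Vec Nat τ) => Type0) Nat (fun (h : Nat) => fun (e : Nat) => fun (ε : Vec Nat h) => fun (ω : Type0) => ω) zero (vnil Nat)) zero) (succ (succ ((fun (β : Nat) => fun (φ : Nat) => elimNat (fun (w : Nat) => Nat) φ (fun (f : Nat) => fun (j : Nat) => succ j) β) zero (succ zero))))) => succ (succ (succ (succ zero)))
  ~> fun (α : Vec (Vec Nat zero) (succ (succ ((fun (τ : Nat) => fun (k : Nat) => elimNat (fun (h : Nat) => Nat) k (fun (e : Nat) => fun (ε : Nat) => succ ε) τ) zero (succ zero))))) => succ (succ (succ (succ zero)))
  ~> fun (α : Vec (Vec Nat zero) (succ (succ ((fun (τ : Nat) => elimNat (fun (k : Nat) => Nat) τ (fun (h : Nat) => fun (e : Nat) => succ e) zero) (succ zero))))) => succ (succ (succ (succ zero)))
  ~> fun (α : Vec (Vec Nat zero) (succ (succ (elimNat (fun (τ : Nat) => Nat) (succ zero) (fun (k : Nat) => fun (h : Nat) => succ h) zero)))) => succ (succ (succ (succ zero)))
  ~> fun (α : Vec (Vec Nat zero) (succ (succ (succ zero)))) => succ (succ (succ (succ zero)))
type:
  Vec (Vec Nat zero) (succ (succ (succ zero))) -> Nat


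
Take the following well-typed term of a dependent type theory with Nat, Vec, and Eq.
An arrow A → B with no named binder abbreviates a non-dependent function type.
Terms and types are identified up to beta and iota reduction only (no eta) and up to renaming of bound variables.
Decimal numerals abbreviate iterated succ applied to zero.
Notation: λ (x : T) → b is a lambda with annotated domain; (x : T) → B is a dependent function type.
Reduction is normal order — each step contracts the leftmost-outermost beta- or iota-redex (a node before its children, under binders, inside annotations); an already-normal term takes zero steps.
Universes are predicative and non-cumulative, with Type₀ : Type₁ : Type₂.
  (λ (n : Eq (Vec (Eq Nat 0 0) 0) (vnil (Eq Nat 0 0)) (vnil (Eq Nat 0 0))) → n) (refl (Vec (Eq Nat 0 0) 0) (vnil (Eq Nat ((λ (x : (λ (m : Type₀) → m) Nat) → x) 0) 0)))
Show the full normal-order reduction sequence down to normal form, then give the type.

reduction (normal order):
  (λ (n : Eq (Vec (Eq Nat 0 0) 0) (vnil (Eq Nat 0 0)) (vnil (Eq Nat 0 0))) → n) (refl (Vec (Eq Nat 0 0) 0) (vnil (Eq Nat ((λ (x : (λ (m : Type₀) → m) Nat) → x) 0) 0)))
  ~> refl (Vec (Eq Nat 0 0) 0) (vnil (Eq Nat ((λ (n : (λ (x : Type₀) → x) Nat) → n) 0) 0))
  ~> refl (Vec (Eq Nat 0 0) 0) (vnil (Eq Nat 0 0))
type:
  Eq (Vec (Eq Nat 0 0) 0) (vnil (Eq Nat 0 0)) (vnil (Eq Nat 0 0))


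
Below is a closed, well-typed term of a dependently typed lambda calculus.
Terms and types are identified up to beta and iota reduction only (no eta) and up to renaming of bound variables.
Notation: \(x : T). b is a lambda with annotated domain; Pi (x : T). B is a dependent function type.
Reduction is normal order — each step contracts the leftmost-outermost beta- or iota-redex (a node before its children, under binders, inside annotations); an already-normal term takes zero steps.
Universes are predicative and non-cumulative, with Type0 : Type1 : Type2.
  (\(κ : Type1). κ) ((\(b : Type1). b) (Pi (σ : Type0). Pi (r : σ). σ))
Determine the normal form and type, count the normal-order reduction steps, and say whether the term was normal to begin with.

resulting normal form:
  Pi (κ : Type0). Pi (b : κ). κ
the term's type:
  Type1
steps to reach normal form (normal order): 2
already normal: no
first redex: a beta-redex


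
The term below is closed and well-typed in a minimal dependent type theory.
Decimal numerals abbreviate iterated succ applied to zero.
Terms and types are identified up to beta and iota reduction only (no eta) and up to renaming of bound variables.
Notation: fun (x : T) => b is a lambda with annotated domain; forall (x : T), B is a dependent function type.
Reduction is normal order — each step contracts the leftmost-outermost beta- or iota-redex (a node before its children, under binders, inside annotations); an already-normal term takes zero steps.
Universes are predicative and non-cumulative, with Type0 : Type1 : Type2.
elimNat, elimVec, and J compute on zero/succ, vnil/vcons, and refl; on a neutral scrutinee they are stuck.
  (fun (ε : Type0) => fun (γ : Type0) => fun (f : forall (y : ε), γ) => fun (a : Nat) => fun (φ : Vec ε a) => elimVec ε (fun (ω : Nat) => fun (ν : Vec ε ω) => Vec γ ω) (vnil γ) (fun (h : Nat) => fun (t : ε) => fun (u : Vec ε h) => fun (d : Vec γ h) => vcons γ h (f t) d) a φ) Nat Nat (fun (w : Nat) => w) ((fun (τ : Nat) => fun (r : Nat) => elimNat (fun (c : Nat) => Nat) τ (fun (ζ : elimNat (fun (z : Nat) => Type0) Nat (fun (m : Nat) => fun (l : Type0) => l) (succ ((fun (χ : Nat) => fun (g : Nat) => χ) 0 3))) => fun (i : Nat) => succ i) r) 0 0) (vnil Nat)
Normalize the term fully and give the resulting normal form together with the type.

resulting normal form:
  vnil Nat
type:
  Vec Nat 0
observation: the leftmost-outermost redex is a beta-redex, and normalization takes 6 steps.


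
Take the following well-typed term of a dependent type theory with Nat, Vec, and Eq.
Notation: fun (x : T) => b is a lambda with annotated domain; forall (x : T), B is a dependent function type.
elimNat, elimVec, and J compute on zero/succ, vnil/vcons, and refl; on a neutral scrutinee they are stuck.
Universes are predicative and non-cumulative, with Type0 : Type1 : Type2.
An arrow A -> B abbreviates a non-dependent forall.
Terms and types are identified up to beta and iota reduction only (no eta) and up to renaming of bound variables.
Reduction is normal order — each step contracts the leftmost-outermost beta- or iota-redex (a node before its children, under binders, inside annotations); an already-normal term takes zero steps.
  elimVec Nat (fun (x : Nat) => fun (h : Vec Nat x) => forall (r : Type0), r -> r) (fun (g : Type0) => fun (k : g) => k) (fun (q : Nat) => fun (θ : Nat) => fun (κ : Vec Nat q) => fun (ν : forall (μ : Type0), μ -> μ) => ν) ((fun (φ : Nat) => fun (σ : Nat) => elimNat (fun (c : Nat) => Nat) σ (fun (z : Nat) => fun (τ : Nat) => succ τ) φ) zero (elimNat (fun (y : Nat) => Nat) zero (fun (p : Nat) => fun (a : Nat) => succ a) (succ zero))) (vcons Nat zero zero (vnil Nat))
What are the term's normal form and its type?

resulting normal form:
  fun (x : Type0) => fun (h : x) => h
the term's type:
  forall (x : Type0), x -> x


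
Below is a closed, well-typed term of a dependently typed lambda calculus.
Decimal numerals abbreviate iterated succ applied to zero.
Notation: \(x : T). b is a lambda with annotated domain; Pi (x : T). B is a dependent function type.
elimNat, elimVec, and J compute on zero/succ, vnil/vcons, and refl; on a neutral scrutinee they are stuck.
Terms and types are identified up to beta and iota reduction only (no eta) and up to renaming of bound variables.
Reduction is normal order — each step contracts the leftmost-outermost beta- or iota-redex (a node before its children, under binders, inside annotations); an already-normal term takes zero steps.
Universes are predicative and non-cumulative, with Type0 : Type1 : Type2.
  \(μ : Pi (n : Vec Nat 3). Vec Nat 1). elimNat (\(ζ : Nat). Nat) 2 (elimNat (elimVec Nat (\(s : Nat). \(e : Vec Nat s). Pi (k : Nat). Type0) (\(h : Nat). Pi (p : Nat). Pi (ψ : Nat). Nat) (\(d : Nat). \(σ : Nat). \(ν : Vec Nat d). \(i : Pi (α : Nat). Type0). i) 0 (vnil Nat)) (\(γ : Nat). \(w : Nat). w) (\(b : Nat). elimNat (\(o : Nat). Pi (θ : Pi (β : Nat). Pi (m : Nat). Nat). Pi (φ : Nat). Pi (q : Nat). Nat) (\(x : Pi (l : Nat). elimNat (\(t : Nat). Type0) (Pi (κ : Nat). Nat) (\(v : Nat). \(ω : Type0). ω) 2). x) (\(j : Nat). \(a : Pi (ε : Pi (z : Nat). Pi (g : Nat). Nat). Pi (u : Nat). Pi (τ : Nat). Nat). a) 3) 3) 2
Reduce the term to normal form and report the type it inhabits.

resulting normal form:
  \(μ : Pi (n : Vec Nat 3). Vec Nat 1). 2
inferred type:
  Pi (μ : Pi (n : Vec Nat 3). Vec Nat 1). Nat
observation: reduction starts at an elimNat iota-redex, and 87 normal-order steps reach the normal form.


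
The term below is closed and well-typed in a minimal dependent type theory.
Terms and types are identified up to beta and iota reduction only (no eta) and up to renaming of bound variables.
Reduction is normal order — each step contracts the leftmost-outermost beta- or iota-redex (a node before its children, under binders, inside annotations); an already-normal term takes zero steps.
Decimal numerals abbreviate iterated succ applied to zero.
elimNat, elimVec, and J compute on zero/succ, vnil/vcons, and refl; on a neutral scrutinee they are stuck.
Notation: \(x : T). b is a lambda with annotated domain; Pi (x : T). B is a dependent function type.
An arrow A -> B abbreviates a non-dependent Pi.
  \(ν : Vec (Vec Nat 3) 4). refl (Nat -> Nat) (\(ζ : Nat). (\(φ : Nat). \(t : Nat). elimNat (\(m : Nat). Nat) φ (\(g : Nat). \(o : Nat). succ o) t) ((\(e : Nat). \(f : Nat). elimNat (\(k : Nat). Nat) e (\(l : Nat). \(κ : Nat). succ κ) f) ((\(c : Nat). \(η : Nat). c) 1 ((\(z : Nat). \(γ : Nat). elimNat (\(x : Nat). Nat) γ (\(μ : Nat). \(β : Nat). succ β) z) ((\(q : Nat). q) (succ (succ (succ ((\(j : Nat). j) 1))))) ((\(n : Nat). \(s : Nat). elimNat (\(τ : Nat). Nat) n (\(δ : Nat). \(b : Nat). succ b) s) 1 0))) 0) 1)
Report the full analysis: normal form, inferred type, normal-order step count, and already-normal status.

reduced normal form:
  \(ν : Vec (Vec Nat 3) 4). refl (Nat -> Nat) (\(ζ : Nat). 2)
the term's type:
  Vec (Vec Nat 3) 4 -> Eq (Nat -> Nat) (\(ν : Nat). 2) (\(ζ : Nat). 2)
steps to reach normal form (normal order): 11
started in normal form: no
first contracted redex: a beta-redex


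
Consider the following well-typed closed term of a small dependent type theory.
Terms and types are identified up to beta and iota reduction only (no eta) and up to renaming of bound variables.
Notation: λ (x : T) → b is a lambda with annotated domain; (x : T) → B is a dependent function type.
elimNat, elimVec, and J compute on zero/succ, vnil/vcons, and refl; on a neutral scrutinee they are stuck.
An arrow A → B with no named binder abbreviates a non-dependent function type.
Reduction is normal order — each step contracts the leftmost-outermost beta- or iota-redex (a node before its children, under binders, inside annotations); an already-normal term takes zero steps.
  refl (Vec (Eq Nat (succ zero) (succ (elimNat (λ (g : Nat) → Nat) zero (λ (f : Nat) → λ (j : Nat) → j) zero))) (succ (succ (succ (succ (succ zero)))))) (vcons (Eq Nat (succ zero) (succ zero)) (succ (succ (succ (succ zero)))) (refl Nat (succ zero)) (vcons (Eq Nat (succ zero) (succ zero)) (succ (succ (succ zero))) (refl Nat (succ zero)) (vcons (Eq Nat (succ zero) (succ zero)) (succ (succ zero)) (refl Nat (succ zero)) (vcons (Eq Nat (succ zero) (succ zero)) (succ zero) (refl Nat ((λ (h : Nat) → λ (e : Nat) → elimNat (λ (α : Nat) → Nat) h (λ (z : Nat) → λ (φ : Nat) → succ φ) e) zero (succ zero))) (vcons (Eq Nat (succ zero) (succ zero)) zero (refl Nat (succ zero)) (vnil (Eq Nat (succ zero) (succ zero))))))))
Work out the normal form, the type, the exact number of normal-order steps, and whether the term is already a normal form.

reduced normal form:
  refl (Vec (Eq Nat (succ zero) (succ zero)) (succ (succ (succ (succ (succ zero)))))) (vcons (Eq Nat (succ zero) (succ zero)) (succ (succ (succ (succ zero)))) (refl Nat (succ zero)) (vcons (Eq Nat (succ zero) (succ zero)) (succ (succ (succ zero))) (refl Nat (succ zero)) (vcons (Eq Nat (succ zero) (succ zero)) (succ (succ zero)) (refl Nat (succ zero)) (vcons (Eq Nat (succ zero) (succ zero)) (succ zero) (refl Nat (succ zero)) (vcons (Eq Nat (succ zero) (succ zero)) zero (refl Nat (succ zero)) (vnil (Eq Nat (succ zero) (succ zero))))))))
the term's type:
  Eq (Vec (Eq Nat (succ zero) (succ zero)) (succ (succ (succ (succ (succ zero)))))) (vcons (Eq Nat (succ zero) (succ zero)) (succ (succ (succ (succ zero)))) (refl Nat (succ zero)) (vcons (Eq Nat (succ zero) (succ zero)) (succ (succ (succ zero))) (refl Nat (succ zero)) (vcons (Eq Nat (succ zero) (succ zero)) (succ (succ zero)) (refl Nat (succ zero)) (vcons (Eq Nat (succ zero) (succ zero)) (succ zero) (refl Nat (succ zero)) (vcons (Eq Nat (succ zero) (succ zero)) zero (refl Nat (succ zero)) (vnil (Eq Nat (succ zero) (succ zero)))))))) (vcons (Eq Nat (succ zero) (succ zero)) (succ (succ (succ (succ zero)))) (refl Nat (succ zero)) (vcons (Eq Nat (succ zero) (succ zero)) (succ (succ (succ zero))) (refl Nat (succ zero)) (vcons (Eq Nat (succ zero) (succ zero)) (succ (succ zero)) (refl Nat (succ zero)) (vcons (Eq Nat (succ zero) (succ zero)) (succ zero) (refl Nat (succ zero)) (vcons (Eq Nat (succ zero) (succ zero)) zero (refl Nat (succ zero)) (vnil (Eq Nat (succ zero) (succ zero))))))))
steps to reach normal form (normal order): 7
already normal: no
first redex: an elimNat iota-redex


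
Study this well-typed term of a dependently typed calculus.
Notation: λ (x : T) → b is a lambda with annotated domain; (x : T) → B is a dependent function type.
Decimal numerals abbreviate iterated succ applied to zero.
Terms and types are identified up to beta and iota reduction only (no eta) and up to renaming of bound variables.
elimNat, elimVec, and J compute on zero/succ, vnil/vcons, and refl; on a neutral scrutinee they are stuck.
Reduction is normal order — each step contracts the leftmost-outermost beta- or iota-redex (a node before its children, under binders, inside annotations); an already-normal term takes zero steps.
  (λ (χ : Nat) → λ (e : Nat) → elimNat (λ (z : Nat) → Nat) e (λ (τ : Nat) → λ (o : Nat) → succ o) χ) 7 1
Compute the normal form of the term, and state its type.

reduced normal form:
  8
type:
  Nat


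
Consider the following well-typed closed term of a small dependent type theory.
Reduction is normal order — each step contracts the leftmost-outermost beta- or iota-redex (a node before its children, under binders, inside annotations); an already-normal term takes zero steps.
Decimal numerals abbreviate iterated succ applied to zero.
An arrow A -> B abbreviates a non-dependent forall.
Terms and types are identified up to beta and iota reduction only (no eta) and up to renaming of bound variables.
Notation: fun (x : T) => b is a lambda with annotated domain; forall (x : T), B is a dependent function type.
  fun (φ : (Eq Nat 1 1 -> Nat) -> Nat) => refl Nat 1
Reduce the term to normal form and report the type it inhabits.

resulting normal form:
  fun (φ : (Eq Nat 1 1 -> Nat) -> Nat) => refl Nat 1
type:
  ((Eq Nat 1 1 -> Nat) -> Nat) -> Eq Nat 1 1
observation: the term is already in normal form.


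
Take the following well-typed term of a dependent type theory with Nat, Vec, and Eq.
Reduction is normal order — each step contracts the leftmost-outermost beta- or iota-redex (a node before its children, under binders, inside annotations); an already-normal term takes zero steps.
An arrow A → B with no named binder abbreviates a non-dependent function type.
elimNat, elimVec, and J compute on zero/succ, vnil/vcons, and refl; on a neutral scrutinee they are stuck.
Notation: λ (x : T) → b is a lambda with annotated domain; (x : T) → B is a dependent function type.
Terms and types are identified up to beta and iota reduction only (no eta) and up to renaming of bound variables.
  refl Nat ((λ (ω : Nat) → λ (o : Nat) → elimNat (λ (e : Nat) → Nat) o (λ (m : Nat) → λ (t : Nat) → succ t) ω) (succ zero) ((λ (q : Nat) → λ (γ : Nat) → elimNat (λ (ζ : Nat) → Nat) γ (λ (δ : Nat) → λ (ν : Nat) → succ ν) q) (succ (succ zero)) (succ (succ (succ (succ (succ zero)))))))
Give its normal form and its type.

reduced normal form:
  refl Nat (succ (succ (succ (succ (succ (succ (succ (succ zero))))))))
the term's type:
  Eq Nat (succ (succ (succ (succ (succ (succ (succ (succ zero)))))))) (succ (succ (succ (succ (succ (succ (succ (succ zero))))))))


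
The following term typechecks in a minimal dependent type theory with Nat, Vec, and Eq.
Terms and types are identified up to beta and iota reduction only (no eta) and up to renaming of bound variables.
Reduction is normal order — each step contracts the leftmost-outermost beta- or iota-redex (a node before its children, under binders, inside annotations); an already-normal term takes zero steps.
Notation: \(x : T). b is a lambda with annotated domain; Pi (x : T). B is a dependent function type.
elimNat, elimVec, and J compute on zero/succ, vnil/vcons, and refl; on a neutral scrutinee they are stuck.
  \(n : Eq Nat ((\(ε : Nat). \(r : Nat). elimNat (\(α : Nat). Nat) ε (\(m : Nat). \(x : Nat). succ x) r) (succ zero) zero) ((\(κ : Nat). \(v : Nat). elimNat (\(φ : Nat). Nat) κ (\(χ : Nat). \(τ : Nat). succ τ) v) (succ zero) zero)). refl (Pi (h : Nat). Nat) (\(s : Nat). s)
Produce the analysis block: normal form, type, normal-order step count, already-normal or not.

reduced normal form:
  \(n : Eq Nat (succ zero) (succ zero)). refl (Pi (ε : Nat). Nat) (\(r : Nat). r)
the term's type:
  Pi (n : Eq Nat (succ zero) (succ zero)). Eq (Pi (ε : Nat). Nat) (\(r : Nat). r) (\(α : Nat). α)
reduction steps (normal order): 6
term was already normal: no
first contracted redex: a beta-redex


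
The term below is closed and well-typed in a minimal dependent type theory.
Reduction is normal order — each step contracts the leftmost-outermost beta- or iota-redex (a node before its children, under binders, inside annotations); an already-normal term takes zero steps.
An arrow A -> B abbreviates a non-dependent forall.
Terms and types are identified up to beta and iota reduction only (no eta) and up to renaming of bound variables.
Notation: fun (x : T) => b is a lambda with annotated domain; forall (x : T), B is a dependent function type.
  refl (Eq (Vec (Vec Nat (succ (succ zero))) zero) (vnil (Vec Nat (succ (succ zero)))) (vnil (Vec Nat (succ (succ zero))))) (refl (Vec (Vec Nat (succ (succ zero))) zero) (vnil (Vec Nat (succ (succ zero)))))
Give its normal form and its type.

normal form:
  refl (Eq (Vec (Vec Nat (succ (succ zero))) zero) (vnil (Vec Nat (succ (succ zero)))) (vnil (Vec Nat (succ (succ zero))))) (refl (Vec (Vec Nat (succ (succ zero))) zero) (vnil (Vec Nat (succ (succ zero)))))
type:
  Eq (Eq (Vec (Vec Nat (succ (succ zero))) zero) (vnil (Vec Nat (succ (succ zero)))) (vnil (Vec Nat (succ (succ zero))))) (refl (Vec (Vec Nat (succ (succ zero))) zero) (vnil (Vec Nat (succ (succ zero))))) (refl (Vec (Vec Nat (succ (succ zero))) zero) (vnil (Vec Nat (succ (succ zero)))))


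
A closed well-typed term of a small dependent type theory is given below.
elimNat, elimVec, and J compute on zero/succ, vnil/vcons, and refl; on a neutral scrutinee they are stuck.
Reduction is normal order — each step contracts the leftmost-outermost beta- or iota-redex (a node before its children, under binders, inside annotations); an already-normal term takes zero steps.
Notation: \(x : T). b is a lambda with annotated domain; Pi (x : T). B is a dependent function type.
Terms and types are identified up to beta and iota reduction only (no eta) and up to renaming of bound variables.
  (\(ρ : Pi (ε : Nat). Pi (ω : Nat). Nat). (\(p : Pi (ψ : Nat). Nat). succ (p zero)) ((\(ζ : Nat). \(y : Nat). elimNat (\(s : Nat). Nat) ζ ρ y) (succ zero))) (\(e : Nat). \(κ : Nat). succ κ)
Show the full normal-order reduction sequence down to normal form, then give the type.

normal-order reduction:
  (\(ρ : Pi (ε : Nat). Pi (ω : Nat). Nat). (\(p : Pi (ψ : Nat). Nat). succ (p zero)) ((\(ζ : Nat). \(y : Nat). elimNat (\(s : Nat). Nat) ζ ρ y) (succ zero))) (\(e : Nat). \(κ : Nat). succ κ)
  ~> (\(ρ : Pi (ε : Nat). Nat). succ (ρ zero)) ((\(ω : Nat). \(p : Nat). elimNat (\(ψ : Nat). Nat) ω (\(ζ : Nat). \(y : Nat). succ y) p) (succ zero))
  ~> succ ((\(ρ : Nat). \(ε : Nat). elimNat (\(ω : Nat). Nat) ρ (\(p : Nat). \(ψ : Nat). succ ψ) ε) (succ zero) zero)
  ~> succ ((\(ρ : Nat). elimNat (\(ε : Nat). Nat) (succ zero) (\(ω : Nat). \(p : Nat). succ p) ρ) zero)
  ~> succ (elimNat (\(ρ : Nat). Nat) (succ zero) (\(ε : Nat). \(ω : Nat). succ ω) zero)
  ~> succ (succ zero)
the term's type:
  Nat


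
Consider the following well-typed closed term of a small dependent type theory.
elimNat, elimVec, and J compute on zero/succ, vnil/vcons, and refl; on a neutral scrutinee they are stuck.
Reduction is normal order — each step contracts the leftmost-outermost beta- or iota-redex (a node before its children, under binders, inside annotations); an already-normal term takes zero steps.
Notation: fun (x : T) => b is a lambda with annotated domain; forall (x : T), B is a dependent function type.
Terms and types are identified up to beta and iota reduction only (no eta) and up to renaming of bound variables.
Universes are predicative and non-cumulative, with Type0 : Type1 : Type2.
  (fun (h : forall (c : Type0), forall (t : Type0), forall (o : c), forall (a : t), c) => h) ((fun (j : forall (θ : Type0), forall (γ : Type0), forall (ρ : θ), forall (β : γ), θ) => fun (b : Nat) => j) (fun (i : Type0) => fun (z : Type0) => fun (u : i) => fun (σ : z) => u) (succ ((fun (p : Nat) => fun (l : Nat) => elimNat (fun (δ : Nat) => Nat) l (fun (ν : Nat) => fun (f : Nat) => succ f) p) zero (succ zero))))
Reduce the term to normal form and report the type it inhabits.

resulting normal form:
  fun (h : Type0) => fun (c : Type0) => fun (t : h) => fun (o : c) => t
inferred type:
  forall (h : Type0), forall (c : Type0), forall (t : h), forall (o : c), h


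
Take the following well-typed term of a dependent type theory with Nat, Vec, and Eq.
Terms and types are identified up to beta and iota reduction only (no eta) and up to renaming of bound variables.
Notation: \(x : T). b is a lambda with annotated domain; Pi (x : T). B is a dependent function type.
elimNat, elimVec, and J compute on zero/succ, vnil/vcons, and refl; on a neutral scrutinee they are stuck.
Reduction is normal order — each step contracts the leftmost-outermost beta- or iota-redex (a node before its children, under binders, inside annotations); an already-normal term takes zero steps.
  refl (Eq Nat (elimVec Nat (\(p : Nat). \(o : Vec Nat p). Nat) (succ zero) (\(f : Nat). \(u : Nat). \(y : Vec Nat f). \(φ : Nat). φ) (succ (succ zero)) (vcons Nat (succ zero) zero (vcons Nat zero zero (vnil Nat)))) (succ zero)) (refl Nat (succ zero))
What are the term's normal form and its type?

reduced normal form:
  refl (Eq Nat (succ zero) (succ zero)) (refl Nat (succ zero))
inferred type:
  Eq (Eq Nat (succ zero) (succ zero)) (refl Nat (succ zero)) (refl Nat (succ zero))
observation: the leftmost-outermost redex is an elimVec iota-redex, and normalization takes 11 steps.


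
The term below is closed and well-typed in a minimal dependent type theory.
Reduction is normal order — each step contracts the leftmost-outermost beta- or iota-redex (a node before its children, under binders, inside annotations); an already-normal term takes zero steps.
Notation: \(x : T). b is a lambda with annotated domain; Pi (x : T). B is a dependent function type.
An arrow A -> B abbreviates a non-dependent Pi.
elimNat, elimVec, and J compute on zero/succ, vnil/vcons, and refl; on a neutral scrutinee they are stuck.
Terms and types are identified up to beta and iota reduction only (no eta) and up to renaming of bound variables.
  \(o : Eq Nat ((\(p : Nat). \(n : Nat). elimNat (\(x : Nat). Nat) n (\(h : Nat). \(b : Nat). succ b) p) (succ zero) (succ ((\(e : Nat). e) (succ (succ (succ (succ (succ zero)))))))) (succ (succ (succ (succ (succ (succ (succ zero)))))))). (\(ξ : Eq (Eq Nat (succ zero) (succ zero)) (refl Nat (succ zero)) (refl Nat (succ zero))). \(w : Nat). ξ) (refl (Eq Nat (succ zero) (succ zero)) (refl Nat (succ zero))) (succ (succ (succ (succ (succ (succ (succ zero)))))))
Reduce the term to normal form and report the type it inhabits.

normal form:
  \(o : Eq Nat (succ (succ (succ (succ (succ (succ (succ zero))))))) (succ (succ (succ (succ (succ (succ (succ zero)))))))). refl (Eq Nat (succ zero) (succ zero)) (refl Nat (succ zero))
the term's type:
  Eq Nat (succ (succ (succ (succ (succ (succ (succ zero))))))) (succ (succ (succ (succ (succ (succ (succ zero))))))) -> Eq (Eq Nat (succ zero) (succ zero)) (refl Nat (succ zero)) (refl Nat (succ zero))
observation: the leftmost-outermost redex is a beta-redex, and normalization takes 9 steps.


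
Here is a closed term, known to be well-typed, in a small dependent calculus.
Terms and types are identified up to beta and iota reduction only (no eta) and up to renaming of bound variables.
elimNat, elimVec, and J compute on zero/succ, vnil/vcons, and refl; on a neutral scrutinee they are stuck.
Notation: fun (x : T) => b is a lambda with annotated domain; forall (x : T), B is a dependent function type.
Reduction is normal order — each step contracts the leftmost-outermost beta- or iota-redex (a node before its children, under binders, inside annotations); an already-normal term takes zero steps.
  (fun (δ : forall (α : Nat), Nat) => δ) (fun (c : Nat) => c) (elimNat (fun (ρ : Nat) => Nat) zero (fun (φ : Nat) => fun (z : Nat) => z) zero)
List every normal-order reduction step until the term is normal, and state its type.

normal-order reduction sequence:
  (fun (δ : forall (α : Nat), Nat) => δ) (fun (c : Nat) => c) (elimNat (fun (ρ : Nat) => Nat) zero (fun (φ : Nat) => fun (z : Nat) => z) zero)
  ~> (fun (δ : Nat) => δ) (elimNat (fun (α : Nat) => Nat) zero (fun (c : Nat) => fun (ρ : Nat) => ρ) zero)
  ~> elimNat (fun (δ : Nat) => Nat) zero (fun (α : Nat) => fun (c : Nat) => c) zero
  ~> zero
the term's type:
  Nat


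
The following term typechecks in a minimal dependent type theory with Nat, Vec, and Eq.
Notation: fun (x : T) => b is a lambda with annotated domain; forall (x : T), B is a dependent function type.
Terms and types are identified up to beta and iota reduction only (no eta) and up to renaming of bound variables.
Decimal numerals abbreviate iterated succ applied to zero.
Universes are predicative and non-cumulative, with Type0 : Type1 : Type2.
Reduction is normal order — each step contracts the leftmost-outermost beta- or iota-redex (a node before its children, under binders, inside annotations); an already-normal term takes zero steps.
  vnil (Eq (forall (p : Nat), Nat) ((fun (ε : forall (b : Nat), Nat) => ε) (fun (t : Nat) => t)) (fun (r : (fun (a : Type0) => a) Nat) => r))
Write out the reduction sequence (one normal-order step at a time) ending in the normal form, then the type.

normal-order reduction:
  vnil (Eq (forall (p : Nat), Nat) ((fun (ε : forall (b : Nat), Nat) => ε) (fun (t : Nat) => t)) (fun (r : (fun (a : Type0) => a) Nat) => r))
  ~> vnil (Eq (forall (p : Nat), Nat) (fun (ε : Nat) => ε) (fun (b : (fun (t : Type0) => t) Nat) => b))
  ~> vnil (Eq (forall (p : Nat), Nat) (fun (ε : Nat) => ε) (fun (b : Nat) => b))
type:
  Vec (Eq (forall (p : Nat), Nat) (fun (ε : Nat) => ε) (fun (b : Nat) => b)) 0


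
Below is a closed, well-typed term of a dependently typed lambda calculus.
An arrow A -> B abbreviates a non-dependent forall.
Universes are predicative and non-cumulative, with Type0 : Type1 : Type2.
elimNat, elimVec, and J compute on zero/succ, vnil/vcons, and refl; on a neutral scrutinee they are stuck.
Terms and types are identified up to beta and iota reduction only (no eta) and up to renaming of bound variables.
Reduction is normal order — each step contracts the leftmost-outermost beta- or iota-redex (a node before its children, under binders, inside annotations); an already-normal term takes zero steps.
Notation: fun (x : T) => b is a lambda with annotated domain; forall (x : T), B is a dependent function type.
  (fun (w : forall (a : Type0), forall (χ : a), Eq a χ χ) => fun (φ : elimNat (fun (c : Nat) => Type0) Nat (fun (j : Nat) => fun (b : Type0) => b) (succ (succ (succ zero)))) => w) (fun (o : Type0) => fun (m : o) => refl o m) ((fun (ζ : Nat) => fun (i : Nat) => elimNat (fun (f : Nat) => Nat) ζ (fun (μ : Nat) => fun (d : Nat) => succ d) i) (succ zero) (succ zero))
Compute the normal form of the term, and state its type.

resulting normal form:
  fun (w : Type0) => fun (a : w) => refl w a
type:
  forall (w : Type0), forall (a : w), Eq w a a
observation: 2 normal-order steps separate the term from its normal form.


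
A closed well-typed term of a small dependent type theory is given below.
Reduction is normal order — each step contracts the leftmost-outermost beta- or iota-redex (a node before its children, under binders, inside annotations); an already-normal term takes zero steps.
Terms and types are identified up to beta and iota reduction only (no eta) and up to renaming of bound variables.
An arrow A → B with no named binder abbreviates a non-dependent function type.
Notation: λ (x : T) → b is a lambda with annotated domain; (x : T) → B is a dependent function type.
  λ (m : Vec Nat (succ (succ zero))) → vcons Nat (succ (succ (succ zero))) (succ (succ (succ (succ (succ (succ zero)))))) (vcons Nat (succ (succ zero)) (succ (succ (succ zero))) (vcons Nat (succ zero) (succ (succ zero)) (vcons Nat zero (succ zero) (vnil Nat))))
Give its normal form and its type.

reduced normal form:
  λ (m : Vec Nat (succ (succ zero))) → vcons Nat (succ (succ (succ zero))) (succ (succ (succ (succ (succ (succ zero)))))) (vcons Nat (succ (succ zero)) (succ (succ (succ zero))) (vcons Nat (succ zero) (succ (succ zero)) (vcons Nat zero (succ zero) (vnil Nat))))
the term's type:
  Vec Nat (succ (succ zero)) → Vec Nat (succ (succ (succ (succ zero))))


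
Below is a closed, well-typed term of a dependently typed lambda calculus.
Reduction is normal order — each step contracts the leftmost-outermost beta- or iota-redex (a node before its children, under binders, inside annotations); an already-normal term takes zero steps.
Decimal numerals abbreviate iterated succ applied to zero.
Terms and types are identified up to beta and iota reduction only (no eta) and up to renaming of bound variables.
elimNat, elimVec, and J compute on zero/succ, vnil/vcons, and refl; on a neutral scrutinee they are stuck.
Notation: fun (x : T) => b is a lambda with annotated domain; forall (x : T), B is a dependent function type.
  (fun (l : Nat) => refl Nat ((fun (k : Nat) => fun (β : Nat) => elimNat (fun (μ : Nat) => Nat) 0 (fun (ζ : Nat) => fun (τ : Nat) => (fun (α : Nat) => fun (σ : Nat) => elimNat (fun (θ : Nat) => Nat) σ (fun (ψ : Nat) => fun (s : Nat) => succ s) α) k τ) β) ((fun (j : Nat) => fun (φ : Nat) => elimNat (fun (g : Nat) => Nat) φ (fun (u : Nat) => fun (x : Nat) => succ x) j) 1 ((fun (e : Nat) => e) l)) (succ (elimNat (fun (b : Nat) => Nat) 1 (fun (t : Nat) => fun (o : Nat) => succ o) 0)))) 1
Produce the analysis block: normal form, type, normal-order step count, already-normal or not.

normal form:
  refl Nat 4
the term's type:
  Eq Nat 4 4
reduction steps (normal order): 43
already normal: no
first contracted redex: a beta-redex
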